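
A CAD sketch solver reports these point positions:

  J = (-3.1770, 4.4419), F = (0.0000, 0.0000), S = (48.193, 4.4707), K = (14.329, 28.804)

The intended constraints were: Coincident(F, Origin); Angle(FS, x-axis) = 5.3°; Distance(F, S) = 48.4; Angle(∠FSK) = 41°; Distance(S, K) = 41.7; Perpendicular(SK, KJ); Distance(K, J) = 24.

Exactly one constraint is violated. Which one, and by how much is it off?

Distance(K, J) = 24 — off by 6.00.

F = (0.00, 0.00) ✓; FS at 5.300° ✓; |FS| = 48.40 ✓; ∠FSK = 41.00° ✓; |SK| = 41.70 ✓; ∠(SK, KJ) = 90.00° ✓; |KJ| = 30.00 ✗.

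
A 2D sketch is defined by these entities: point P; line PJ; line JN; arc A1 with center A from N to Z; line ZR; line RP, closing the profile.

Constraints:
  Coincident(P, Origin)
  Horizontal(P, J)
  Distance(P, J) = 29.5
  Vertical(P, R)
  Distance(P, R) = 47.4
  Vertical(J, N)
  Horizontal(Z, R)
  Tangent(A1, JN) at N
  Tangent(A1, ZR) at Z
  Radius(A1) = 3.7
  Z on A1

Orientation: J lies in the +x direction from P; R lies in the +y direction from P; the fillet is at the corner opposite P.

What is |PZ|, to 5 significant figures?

53.967

P is at the origin; PJ is horizontal with |PJ| = 29.5 and J on the +x side, so J = (29.500, 0.0000). PR is vertical with |PR| = 47.4 and R on the +y side, so R = (0.0000, 47.400). The virtual corner opposite P is at (29.500, 47.400). A1 meets JN tangentially, so AN is at right angles to JN and tangency of A1 to ZR means the radius AZ is perpendicular to ZR, with radius 3.7, so the center A sits 3.7 in from both sides at A = (25.800, 43.700). That places the tangent points at N = (29.500, 43.700) on JN and Z = (25.800, 47.400) on ZR. Then |PZ| = |Z − P| = 53.967.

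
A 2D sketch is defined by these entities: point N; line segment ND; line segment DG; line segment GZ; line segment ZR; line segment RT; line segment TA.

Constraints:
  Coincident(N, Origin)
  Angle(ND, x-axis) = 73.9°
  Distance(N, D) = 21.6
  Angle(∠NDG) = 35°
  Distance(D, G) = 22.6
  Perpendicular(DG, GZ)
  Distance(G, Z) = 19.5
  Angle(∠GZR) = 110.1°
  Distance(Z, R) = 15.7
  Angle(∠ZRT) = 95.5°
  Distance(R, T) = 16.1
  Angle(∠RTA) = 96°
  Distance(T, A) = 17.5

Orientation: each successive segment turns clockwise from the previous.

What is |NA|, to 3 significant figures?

11.3

∠ZRT = 95.5° gives RT at 44.5° from the x-axis; with |RT| = 16.1, T = (-3.54, 16.5). ∠RTA = 96.0° gives TA at -39.5° from the x-axis; with |TA| = 17.5, A = (9.97, 5.41). Then |NA| = |A − N| = 11.3.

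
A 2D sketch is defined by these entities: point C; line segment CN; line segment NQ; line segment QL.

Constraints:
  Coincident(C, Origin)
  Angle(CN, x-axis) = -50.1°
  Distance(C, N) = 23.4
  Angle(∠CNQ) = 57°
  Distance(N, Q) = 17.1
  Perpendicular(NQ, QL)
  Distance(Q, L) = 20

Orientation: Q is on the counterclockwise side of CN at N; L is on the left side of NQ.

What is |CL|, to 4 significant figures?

4.372

∠CNQ = 57.0°, so NQ runs at -50.1° + (180° − 57.0°) = 72.90° from the x-axis; with |NQ| = 17.1, Q = N + 17.1·(cos 72.90°, sin 72.90°) = (20.04, -1.608). The perpendicularity gives QL at right angles to NQ; with |QL| = 20.0 on the left of NQ, L = Q + 20.0·(-0.9558, 0.2940) = (0.9222, 4.273). Then |CL| = |L − C| = 4.372.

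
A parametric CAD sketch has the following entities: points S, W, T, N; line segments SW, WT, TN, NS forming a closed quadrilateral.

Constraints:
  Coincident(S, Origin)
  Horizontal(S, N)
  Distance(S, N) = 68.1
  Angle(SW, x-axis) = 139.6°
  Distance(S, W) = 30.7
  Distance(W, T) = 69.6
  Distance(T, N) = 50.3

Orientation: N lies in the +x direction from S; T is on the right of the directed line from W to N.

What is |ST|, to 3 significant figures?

39.0

S is at the origin; S and N share the same y with |SN| = 68.1 and N in +x, so N = (68.1, 0). SW runs at 139.6° with |SW| = 30.7, so W = (-23.4, 19.9). T is determined by |WT| = 69.6 and |TN| = 50.3 together: it lies at the intersection of circle(W, 69.6) and circle(N, 50.3). With |WN| = 93.6, the foot of the radical line on WN is 59.2 from W and the perpendicular offset is √(69.6² − 59.2²) = 36.7. Taking the right-of-WN solution: T = (26.6, -28.5).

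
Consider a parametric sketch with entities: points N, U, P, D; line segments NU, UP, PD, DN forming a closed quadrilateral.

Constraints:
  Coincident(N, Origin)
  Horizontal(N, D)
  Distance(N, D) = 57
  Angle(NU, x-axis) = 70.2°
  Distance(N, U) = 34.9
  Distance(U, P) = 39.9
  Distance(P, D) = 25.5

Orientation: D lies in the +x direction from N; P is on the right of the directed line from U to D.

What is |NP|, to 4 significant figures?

31.62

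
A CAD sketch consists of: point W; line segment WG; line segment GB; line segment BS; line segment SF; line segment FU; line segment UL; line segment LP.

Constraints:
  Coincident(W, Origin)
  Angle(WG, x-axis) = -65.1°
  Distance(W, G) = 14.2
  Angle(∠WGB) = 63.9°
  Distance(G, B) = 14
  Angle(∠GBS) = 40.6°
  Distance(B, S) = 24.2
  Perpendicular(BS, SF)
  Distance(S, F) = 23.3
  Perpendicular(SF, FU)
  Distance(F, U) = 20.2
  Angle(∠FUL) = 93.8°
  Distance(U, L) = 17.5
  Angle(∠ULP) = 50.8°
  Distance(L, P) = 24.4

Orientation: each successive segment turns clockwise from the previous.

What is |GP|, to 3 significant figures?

16.3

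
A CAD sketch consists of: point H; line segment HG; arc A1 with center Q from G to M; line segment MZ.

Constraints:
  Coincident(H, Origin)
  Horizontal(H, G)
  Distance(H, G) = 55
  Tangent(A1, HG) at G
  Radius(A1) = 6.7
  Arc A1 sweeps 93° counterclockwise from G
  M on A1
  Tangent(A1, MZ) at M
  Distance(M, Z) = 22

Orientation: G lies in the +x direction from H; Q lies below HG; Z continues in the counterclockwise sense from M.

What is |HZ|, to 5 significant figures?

57.346

On A1, G sits at bearing 90° from Q; a 93° counterclockwise sweep puts M at bearing 183°, so M = Q + 6.7·(cos 183°, sin 183°) = (48.309, -7.0507). Since A1 is tangent to MZ there, QM ⟂ MZ, so MZ runs along (−sin 183°, cos 183°); with |MZ| = 22.0, Z = (49.461, -29.021). Then |HZ| = |Z − H| = 57.346.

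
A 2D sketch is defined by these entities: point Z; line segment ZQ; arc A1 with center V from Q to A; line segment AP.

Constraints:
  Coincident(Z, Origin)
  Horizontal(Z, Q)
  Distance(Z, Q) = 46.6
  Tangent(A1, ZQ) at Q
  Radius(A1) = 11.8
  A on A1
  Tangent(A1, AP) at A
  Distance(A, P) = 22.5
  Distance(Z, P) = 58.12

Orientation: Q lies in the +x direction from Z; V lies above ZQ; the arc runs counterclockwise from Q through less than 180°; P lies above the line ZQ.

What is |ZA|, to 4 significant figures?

59.42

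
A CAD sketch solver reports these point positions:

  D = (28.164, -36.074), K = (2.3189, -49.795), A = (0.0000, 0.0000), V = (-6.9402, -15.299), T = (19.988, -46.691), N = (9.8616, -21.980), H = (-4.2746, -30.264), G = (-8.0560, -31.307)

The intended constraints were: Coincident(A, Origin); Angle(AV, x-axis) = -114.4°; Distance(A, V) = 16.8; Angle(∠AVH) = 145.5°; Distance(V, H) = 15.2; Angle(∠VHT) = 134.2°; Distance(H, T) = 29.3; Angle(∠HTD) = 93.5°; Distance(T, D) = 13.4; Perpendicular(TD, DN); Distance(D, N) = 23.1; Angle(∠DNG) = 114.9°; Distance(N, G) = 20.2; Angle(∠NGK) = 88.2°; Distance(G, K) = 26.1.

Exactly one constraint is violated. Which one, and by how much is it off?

Distance(G, K) = 26.1 — off by 4.90.

A = (0.00, 0.00) ✓; AV at -114.4° ✓; |AV| = 16.80 ✓; ∠AVH = 145.5° ✓; |VH| = 15.20 ✓; ∠VHT = 134.2° ✓; |HT| = 29.30 ✓; ∠HTD = 93.50° ✓; |TD| = 13.40 ✓; ∠(TD, DN) = 90.00° ✓; |DN| = 23.10 ✓; ∠DNG = 114.9° ✓; |NG| = 20.20 ✓; ∠NGK = 88.20° ✓; |GK| = 21.20 ✗.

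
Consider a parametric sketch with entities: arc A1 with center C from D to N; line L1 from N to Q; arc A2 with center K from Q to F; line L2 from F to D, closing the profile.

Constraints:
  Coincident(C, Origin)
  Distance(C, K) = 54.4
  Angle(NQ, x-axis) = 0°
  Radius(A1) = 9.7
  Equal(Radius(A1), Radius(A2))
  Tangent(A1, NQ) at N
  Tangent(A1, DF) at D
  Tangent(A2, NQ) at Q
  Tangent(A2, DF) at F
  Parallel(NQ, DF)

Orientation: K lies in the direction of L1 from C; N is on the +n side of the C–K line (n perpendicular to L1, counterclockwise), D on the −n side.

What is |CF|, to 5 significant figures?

55.258

Tangency of A1 to both parallel lines with radius 9.7 puts N and D at C ± 9.7·n: N = (-0.0000, 9.7000), D = (0.0000, -9.7000). Equal radii place Q and F the same way about K: Q = K + 9.7·n = (54.400, 9.7000), F = K − 9.7·n = (54.400, -9.7000). Then |CF| = |F − C| = 55.258.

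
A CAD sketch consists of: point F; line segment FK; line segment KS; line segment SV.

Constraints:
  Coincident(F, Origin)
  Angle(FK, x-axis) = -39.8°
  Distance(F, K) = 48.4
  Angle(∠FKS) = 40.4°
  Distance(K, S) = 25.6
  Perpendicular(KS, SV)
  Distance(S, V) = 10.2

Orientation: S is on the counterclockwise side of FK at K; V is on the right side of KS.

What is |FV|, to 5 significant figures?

43.067

∠FKS = 40.4°, so KS runs at -39.8° + (180° − 40.4°) = 99.800° from the x-axis; with |KS| = 25.6, S = K + 25.6·(cos 99.800°, sin 99.800°) = (32.828, -5.7549). The perpendicularity gives SV at right angles to KS; with |SV| = 10.2 on the right of KS, V = S + 10.2·(0.98541, 0.17021) = (42.879, -4.0187). Then |FV| = |V − F| = 43.067.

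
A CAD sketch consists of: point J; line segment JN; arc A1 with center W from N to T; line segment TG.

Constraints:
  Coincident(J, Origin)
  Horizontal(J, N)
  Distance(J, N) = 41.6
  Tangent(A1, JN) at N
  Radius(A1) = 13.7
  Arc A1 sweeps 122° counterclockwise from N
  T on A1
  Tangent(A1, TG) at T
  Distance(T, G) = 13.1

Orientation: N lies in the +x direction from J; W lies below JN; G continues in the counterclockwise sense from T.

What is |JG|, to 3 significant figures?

48.9

On A1, N sits at bearing 90° from W; a 122° counterclockwise sweep puts T at bearing 212°, so T = W + 13.7·(cos 212°, sin 212°) = (30.0, -21.0). Tangency of A1 to TG means the radius WT is perpendicular to TG, so TG runs along (−sin 212°, cos 212°); with |TG| = 13.1, G = (36.9, -32.1). Then |JG| = |G − J| = 48.9.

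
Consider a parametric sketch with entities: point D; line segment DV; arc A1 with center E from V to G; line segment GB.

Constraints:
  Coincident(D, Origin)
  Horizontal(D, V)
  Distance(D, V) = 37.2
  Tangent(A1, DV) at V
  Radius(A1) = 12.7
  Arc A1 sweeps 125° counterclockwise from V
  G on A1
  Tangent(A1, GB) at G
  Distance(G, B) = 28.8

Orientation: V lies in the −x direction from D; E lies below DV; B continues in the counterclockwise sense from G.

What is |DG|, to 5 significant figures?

51.628

Tangency of A1 to DV means the radius EV is perpendicular to DV, so E = V + (0, -12.7) = (-37.200, -12.700). On A1, V sits at bearing 90° from E; a 125° counterclockwise sweep puts G at bearing 215°, so G = E + 12.7·(cos 215°, sin 215°) = (-47.603, -19.984). Then |DG| = |G − D| = 51.628.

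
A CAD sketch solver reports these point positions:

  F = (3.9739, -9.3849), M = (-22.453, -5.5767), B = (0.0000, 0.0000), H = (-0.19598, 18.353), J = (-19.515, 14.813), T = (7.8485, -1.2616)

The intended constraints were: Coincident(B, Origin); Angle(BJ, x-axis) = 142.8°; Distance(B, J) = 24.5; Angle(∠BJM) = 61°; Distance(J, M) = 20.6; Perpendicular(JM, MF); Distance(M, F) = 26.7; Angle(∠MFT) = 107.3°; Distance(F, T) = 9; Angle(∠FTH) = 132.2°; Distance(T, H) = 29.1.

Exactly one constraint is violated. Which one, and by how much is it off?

Distance(T, H) = 29.1 — off by 7.90.

B = (0.00, 0.00) ✓; BJ at 142.8° ✓; |BJ| = 24.50 ✓; ∠BJM = 61.00° ✓; |JM| = 20.60 ✓; ∠(JM, MF) = 90.00° ✓; |MF| = 26.70 ✓; ∠MFT = 107.3° ✓; |FT| = 9.000 ✓; ∠FTH = 132.2° ✓; |TH| = 21.20 ✗.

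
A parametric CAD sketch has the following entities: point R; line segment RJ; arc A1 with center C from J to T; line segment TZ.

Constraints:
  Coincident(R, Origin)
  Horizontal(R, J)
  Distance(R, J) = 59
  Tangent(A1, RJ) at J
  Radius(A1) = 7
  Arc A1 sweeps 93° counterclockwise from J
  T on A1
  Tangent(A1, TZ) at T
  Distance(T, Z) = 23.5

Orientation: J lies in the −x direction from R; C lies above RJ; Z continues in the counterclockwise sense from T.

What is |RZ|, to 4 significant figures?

61.52

R is at the origin; RJ is horizontal with |RJ| = 59.0 and J on the −x side, so J = (-59.00, 0.000). Since A1 is tangent to RJ there, CJ ⟂ RJ, so C = J + (0, 7) = (-59.00, 7.000). On A1, J sits at bearing -90° from C; a 93° counterclockwise sweep puts T at bearing 3°, so T = C + 7.0·(cos 3°, sin 3°) = (-52.01, 7.366). Since A1 is tangent to TZ there, CT ⟂ TZ, so TZ runs along (−sin 3°, cos 3°); with |TZ| = 23.5, Z = (-53.24, 30.83). Then |RZ| = |Z − R| = 61.52.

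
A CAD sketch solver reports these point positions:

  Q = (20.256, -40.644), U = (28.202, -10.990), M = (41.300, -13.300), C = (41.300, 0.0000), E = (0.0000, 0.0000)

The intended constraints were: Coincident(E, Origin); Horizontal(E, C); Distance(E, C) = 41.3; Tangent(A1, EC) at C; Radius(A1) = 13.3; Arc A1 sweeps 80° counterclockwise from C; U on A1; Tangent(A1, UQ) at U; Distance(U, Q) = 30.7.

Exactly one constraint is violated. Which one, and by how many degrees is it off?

Tangent(A1, UQ) at U — off by 5.00°.

E = (0.00, 0.00) ✓; E.y = 0.00, C.y = 0.00 ✓; |EC| = 41.30 ✓; ∠(MC, CE) = 90.00° ✓; |MC| = 13.30 ✓; bearing(M→U) − bearing(M→C) = 80.00° ✓; |MU| = 13.30 ✓; ∠(MU, UQ) = 95.00° ✗; |UQ| = 30.70 ✓.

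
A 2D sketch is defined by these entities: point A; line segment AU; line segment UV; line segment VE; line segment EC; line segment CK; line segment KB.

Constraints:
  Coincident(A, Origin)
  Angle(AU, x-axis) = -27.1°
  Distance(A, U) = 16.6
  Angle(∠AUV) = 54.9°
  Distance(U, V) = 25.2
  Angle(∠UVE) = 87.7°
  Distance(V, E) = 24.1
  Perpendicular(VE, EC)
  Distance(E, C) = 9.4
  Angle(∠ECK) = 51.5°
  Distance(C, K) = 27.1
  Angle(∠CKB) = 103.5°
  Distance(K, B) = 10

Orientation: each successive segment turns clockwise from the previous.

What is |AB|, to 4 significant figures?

32.41

A is at the origin; AU runs at -27.1° with length 16.6, so U = (14.78, -7.562). ∠AUV = 54.9° gives UV at -152.2° from the x-axis; with |UV| = 25.2, V = (-7.514, -19.31). ∠UVE = 87.7° gives VE at 115.5° from the x-axis; with |VE| = 24.1, E = (-17.89, 2.437). The perpendicularity gives EC at right angles to VE, so EC runs at 25.50°; with |EC| = 9.4, C = (-9.405, 6.484). ∠ECK = 51.5° gives CK at -103.0° from the x-axis; with |CK| = 27.1, K = (-15.50, -19.92). ∠CKB = 103.5° gives KB at -179.5° from the x-axis; with |KB| = 10.0, B = (-25.50, -20.01). Then |AB| = |B − A| = 32.41.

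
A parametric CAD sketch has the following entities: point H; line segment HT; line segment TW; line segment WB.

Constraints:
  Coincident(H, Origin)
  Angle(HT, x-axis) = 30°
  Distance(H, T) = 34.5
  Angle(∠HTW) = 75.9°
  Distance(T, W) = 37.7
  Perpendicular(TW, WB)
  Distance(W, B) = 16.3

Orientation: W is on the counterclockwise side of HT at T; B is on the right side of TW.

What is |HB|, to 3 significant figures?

57.7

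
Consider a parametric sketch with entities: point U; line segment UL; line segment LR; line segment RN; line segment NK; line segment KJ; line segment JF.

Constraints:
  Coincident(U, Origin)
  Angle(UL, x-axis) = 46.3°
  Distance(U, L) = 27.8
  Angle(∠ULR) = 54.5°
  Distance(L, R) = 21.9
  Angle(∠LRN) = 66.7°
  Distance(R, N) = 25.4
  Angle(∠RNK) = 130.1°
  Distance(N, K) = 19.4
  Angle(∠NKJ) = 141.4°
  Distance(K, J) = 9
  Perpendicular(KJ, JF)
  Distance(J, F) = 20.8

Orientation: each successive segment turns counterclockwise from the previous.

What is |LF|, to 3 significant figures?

9.67

U is at the origin; UL runs at 46.3° with length 27.8, so L = (19.2, 20.1). ∠ULR = 54.5° gives LR at 172° from the x-axis; with |LR| = 21.9, R = (-2.47, 23.2). ∠LRN = 66.7° gives RN at -74.9° from the x-axis; with |RN| = 25.4, N = (4.15, -1.30). ∠RNK = 130.1° gives NK at -25.0° from the x-axis; with |NK| = 19.4, K = (21.7, -9.50). ∠NKJ = 141.4° gives KJ at 13.6° from the x-axis; with |KJ| = 9.0, J = (30.5, -7.38). KJ ⟂ JF, so JF runs at 104°; with |JF| = 20.8, F = (25.6, 12.8). Then |LF| = |F − L| = 9.67.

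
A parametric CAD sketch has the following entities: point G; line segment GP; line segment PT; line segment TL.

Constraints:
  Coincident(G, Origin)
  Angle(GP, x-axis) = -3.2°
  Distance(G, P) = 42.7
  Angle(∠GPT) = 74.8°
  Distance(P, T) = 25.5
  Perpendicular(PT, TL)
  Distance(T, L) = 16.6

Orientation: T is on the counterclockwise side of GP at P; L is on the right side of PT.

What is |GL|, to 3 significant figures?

59.5

G is at the origin; GP runs at -3.2° with length 42.7, so P = 42.7·(cos -3.2°, sin -3.2°) = (42.6, -2.38). ∠GPT = 74.8°, so PT runs at -3.2° + (180° − 74.8°) = 102° from the x-axis; with |PT| = 25.5, T = P + 25.5·(cos 102°, sin 102°) = (37.3, 22.6). The perpendicularity gives TL at right angles to PT; with |TL| = 16.6 on the right of PT, L = T + 16.6·(0.978, 0.208) = (53.6, 26.0). Then |GL| = |L − G| = 59.5.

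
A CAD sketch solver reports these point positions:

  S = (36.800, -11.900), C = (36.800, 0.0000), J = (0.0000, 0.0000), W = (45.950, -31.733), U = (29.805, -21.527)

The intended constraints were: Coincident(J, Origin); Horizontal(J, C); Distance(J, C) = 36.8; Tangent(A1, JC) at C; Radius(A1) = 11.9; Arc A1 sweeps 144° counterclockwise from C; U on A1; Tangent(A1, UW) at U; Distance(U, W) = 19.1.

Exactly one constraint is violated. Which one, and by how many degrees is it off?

Tangent(A1, UW) at U — off by 3.70°.

J = (0.00, 0.00) ✓; J.y = 0.00, C.y = 0.00 ✓; |JC| = 36.80 ✓; ∠(SC, CJ) = 90.00° ✓; |SC| = 11.90 ✓; bearing(S→U) − bearing(S→C) = 144.0° ✓; |SU| = 11.90 ✓; ∠(SU, UW) = 86.30° ✗; |UW| = 19.10 ✓.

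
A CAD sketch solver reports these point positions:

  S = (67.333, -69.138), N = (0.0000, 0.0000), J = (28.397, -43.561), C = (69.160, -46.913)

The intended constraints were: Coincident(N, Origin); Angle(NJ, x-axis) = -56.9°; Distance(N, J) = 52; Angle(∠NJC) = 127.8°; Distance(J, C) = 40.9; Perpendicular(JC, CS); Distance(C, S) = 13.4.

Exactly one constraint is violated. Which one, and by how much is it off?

Distance(C, S) = 13.4 — off by 8.90.

N = (0.00, 0.00) ✓; NJ at -56.90° ✓; |NJ| = 52.00 ✓; ∠NJC = 127.8° ✓; |JC| = 40.90 ✓; ∠(JC, CS) = 90.00° ✓; |CS| = 22.30 ✗.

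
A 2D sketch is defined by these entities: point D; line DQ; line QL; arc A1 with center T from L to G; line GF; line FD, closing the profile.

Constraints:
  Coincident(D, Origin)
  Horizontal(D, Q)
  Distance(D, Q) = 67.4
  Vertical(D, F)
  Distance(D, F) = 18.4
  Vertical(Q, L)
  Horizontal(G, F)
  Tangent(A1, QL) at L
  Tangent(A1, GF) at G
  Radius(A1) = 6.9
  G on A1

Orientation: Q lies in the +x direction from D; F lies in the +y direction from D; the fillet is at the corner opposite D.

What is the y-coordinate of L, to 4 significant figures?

11.50

D is at the origin; D and Q share the same y with |DQ| = 67.4 and Q on the +x side, so Q = (67.40, 0.000). DF is vertical with |DF| = 18.4 and F on the +y side, so F = (0.000, 18.40). The virtual corner opposite D is at (67.40, 18.40). Since A1 is tangent to QL there, TL ⟂ QL and the tangent condition forces TG to be normal to GF, with radius 6.9, so the center T sits 6.9 in from both sides at T = (60.50, 11.50). That places the tangent points at L = (67.40, 11.50) on QL and G = (60.50, 18.40) on GF. So L.y = 11.50.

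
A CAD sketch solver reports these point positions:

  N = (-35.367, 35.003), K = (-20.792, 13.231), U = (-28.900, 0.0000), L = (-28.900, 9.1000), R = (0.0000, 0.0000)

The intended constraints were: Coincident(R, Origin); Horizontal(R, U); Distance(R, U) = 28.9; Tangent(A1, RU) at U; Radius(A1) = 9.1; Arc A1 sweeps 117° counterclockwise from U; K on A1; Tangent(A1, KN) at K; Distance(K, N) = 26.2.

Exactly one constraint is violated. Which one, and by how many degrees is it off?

Tangent(A1, KN) at K — off by 6.80°.

R = (0.00, 0.00) ✓; R.y = 0.00, U.y = 0.00 ✓; |RU| = 28.90 ✓; ∠(LU, UR) = 90.00° ✓; |LU| = 9.100 ✓; bearing(L→K) − bearing(L→U) = 117.0° ✓; |LK| = 9.100 ✓; ∠(LK, KN) = 83.20° ✗; |KN| = 26.20 ✓.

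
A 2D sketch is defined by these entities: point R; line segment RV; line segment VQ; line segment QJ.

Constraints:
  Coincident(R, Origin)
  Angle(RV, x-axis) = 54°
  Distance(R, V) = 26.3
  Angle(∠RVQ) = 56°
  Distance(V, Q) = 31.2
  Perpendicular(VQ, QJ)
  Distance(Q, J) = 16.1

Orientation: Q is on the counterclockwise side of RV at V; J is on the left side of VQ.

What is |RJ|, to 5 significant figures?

17.452

R is at the origin; RV runs at 54.0° with length 26.3, so V = 26.3·(cos 54.0°, sin 54.0°) = (15.459, 21.277). ∠RVQ = 56.0°, so VQ runs at 54.0° + (180° − 56.0°) = 178.00° from the x-axis; with |VQ| = 31.2, Q = V + 31.2·(cos 178.00°, sin 178.00°) = (-15.722, 22.366). VQ is perpendicular to QJ; with |QJ| = 16.1 on the left of VQ, J = Q + 16.1·(-0.034899, -0.99939) = (-16.284, 6.2758). Then |RJ| = |J − R| = 17.452.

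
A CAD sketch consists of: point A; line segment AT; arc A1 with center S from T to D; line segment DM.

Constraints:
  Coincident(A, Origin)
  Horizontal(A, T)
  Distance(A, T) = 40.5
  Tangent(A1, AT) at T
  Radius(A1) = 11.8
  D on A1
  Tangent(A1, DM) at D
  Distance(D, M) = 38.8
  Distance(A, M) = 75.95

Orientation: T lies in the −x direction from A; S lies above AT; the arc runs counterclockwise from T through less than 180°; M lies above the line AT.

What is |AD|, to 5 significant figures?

37.728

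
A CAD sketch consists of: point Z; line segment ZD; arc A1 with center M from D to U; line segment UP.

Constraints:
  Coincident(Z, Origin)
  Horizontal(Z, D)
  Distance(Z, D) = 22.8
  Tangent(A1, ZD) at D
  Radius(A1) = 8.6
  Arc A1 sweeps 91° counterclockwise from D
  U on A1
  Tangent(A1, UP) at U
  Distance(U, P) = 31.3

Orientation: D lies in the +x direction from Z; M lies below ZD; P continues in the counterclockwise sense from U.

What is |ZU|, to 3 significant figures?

16.7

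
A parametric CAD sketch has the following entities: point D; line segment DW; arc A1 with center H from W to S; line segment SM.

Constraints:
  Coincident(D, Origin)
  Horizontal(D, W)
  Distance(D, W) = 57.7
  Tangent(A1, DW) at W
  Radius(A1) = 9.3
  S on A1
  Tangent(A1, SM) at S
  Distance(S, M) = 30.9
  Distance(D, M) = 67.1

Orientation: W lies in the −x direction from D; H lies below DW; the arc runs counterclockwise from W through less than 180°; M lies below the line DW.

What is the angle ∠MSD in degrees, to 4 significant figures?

76.13°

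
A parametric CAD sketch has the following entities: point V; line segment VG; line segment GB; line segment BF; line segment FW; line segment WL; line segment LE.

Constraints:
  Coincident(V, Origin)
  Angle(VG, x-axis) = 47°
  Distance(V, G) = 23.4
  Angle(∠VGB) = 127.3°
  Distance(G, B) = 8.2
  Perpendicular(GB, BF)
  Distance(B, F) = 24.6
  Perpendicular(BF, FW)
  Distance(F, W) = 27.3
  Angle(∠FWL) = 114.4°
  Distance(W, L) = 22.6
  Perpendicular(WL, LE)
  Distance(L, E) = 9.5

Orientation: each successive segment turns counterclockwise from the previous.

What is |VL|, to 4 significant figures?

20.40

V is at the origin; VG runs at 47.0° with length 23.4, so G = (15.96, 17.11). ∠VGB = 127.3° gives GB at 99.70° from the x-axis; with |GB| = 8.2, B = (14.58, 25.20). GB ⟂ BF, so BF runs at -170.3°; with |BF| = 24.6, F = (-9.671, 21.05). The perpendicularity gives FW at right angles to BF, so FW runs at -80.30°; with |FW| = 27.3, W = (-5.071, -5.858). ∠FWL = 114.4° gives WL at -14.70° from the x-axis; with |WL| = 22.6, L = (16.79, -11.59). Then |VL| = |L − V| = 20.40.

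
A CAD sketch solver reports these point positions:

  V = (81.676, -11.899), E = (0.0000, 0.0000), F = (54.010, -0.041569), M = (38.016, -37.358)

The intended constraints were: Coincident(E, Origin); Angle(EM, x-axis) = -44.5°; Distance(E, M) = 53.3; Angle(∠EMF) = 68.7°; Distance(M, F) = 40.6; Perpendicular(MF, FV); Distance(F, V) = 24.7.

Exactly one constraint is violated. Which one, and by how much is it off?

Distance(F, V) = 24.7 — off by 5.40.

E = (0.00, 0.00) ✓; EM at -44.50° ✓; |EM| = 53.30 ✓; ∠EMF = 68.70° ✓; |MF| = 40.60 ✓; ∠(MF, FV) = 90.00° ✓; |FV| = 30.10 ✗.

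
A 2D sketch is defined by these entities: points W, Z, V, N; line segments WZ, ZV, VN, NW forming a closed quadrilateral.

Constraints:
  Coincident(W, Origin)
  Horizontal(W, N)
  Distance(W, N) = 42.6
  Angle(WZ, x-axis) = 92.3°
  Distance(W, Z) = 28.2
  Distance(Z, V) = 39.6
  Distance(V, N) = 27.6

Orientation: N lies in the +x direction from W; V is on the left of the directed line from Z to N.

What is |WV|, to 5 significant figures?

47.156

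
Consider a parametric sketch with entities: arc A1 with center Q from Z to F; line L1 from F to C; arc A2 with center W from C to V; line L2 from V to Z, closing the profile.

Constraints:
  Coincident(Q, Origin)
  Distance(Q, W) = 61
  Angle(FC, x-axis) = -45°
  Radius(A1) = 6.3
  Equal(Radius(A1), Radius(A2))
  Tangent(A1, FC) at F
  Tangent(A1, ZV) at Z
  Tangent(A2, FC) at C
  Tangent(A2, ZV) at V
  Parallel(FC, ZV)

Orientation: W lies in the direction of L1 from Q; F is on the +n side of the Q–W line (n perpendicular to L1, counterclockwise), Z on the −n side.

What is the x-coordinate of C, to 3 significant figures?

47.6

The slot axis is L1's direction at -45.0°, so u = (cos -45.0°, sin -45.0°) = (0.707, -0.707) and n = (−sin -45.0°, cos -45.0°) = (0.707, 0.707). Q is at the origin and W lies 61.0 along u from Q, so W = 61.0·u = (43.1, -43.1). Tangency of A1 to both parallel lines with radius 6.3 puts F and Z at Q ± 6.3·n: F = (4.45, 4.45), Z = (-4.45, -4.45). Equal radii place C and V the same way about W: C = W + 6.3·n = (47.6, -38.7), V = W − 6.3·n = (38.7, -47.6). So C.x = 47.6.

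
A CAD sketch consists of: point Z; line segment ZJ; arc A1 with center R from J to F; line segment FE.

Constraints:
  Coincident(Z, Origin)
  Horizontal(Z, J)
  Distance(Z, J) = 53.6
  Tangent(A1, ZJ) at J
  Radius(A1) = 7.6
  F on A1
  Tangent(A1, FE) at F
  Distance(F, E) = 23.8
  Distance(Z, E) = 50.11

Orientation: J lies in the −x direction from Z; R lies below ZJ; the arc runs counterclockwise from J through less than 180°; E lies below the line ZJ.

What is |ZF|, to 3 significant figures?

60.1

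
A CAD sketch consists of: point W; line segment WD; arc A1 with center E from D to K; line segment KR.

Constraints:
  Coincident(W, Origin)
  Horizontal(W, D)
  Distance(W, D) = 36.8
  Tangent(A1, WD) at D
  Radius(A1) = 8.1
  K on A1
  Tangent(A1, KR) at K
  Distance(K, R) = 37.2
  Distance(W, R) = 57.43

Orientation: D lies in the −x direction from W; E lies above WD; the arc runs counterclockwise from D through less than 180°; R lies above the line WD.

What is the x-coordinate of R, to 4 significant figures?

-34.27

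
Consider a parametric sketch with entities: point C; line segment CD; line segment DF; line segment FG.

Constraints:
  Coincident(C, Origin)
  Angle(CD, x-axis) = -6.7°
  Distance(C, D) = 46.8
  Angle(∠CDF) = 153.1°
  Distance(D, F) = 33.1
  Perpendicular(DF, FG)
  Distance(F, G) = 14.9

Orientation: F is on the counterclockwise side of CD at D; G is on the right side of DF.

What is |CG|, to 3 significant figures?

83.1

C is at the origin; CD runs at -6.7° with length 46.8, so D = 46.8·(cos -6.7°, sin -6.7°) = (46.5, -5.46). ∠CDF = 153.1°, so DF runs at -6.7° + (180° − 153.1°) = 20.2° from the x-axis; with |DF| = 33.1, F = D + 33.1·(cos 20.2°, sin 20.2°) = (77.5, 5.97). DF ⟂ FG; with |FG| = 14.9 on the right of DF, G = F + 14.9·(0.345, -0.938) = (82.7, -8.01). Then |CG| = |G − C| = 83.1.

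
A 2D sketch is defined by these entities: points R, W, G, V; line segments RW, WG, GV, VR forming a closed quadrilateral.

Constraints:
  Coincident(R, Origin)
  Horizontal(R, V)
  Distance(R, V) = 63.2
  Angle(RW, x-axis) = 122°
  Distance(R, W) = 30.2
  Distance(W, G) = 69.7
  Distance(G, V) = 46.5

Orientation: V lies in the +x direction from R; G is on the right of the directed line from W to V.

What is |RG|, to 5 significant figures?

39.803

Checks: |WG| = 69.70 ✓; |GV| = 46.50 ✓.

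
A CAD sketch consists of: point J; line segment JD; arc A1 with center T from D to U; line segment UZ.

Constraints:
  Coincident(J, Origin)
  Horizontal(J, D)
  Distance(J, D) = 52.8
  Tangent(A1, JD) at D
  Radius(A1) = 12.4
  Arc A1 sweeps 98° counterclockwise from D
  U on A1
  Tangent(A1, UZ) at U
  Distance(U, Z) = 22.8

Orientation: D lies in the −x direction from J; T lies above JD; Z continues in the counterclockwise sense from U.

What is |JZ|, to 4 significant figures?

57.06

On A1, D sits at bearing -90° from T; a 98° counterclockwise sweep puts U at bearing 8°, so U = T + 12.4·(cos 8°, sin 8°) = (-40.52, 14.13). A1 meets UZ tangentially, so TU is at right angles to UZ, so UZ runs along (−sin 8°, cos 8°); with |UZ| = 22.8, Z = (-43.69, 36.70). Then |JZ| = |Z − J| = 57.06.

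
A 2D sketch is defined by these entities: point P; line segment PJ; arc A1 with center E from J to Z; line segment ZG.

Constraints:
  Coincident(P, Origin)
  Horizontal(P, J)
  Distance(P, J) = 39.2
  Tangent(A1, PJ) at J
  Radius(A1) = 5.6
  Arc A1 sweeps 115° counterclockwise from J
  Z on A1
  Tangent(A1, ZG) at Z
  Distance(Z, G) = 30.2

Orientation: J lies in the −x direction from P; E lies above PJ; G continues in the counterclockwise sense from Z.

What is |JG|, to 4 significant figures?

36.16

P is at the origin; PJ is horizontal with |PJ| = 39.2 and J on the −x side, so J = (-39.20, 0.000). A1 meets PJ tangentially, so EJ is at right angles to PJ, so E = J + (0, 5.6) = (-39.20, 5.600). On A1, J sits at bearing -90° from E; a 115° counterclockwise sweep puts Z at bearing 25°, so Z = E + 5.6·(cos 25°, sin 25°) = (-34.12, 7.967). Tangency of A1 to ZG means the radius EZ is perpendicular to ZG, so ZG runs along (−sin 25°, cos 25°); with |ZG| = 30.2, G = (-46.89, 35.34). Then |JG| = |G − J| = 36.16.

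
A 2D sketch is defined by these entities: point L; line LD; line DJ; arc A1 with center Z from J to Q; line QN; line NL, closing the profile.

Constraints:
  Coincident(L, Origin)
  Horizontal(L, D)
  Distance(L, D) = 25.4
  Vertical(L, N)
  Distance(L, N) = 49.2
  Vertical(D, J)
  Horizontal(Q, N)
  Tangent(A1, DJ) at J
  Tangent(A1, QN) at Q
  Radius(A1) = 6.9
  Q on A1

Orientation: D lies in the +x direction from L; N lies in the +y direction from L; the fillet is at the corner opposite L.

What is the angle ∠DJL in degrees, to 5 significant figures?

30.984°

The virtual corner opposite L is at (25.400, 49.200). The tangent condition forces ZJ to be normal to DJ and tangency of A1 to QN means the radius ZQ is perpendicular to QN, with radius 6.9, so the center Z sits 6.9 in from both sides at Z = (18.500, 42.300). That places the tangent points at J = (25.400, 42.300) on DJ and Q = (18.500, 49.200) on QN. Then cos ∠DJL = JD·JL / (|JD||JL|), giving 30.984°.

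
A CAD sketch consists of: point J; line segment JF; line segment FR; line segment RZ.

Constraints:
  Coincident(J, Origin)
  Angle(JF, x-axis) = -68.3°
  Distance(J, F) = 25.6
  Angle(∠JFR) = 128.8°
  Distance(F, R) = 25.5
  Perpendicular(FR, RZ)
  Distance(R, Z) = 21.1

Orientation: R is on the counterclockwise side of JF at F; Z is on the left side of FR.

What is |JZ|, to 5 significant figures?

41.557

J is at the origin; JF runs at -68.3° with length 25.6, so F = 25.6·(cos -68.3°, sin -68.3°) = (9.4655, -23.786). ∠JFR = 128.8°, so FR runs at -68.3° + (180° − 128.8°) = -17.100° from the x-axis; with |FR| = 25.5, R = F + 25.5·(cos -17.100°, sin -17.100°) = (33.838, -31.284). The perpendicularity gives RZ at right angles to FR; with |RZ| = 21.1 on the left of FR, Z = R + 21.1·(0.29404, 0.95579) = (40.042, -11.117). Then |JZ| = |Z − J| = 41.557.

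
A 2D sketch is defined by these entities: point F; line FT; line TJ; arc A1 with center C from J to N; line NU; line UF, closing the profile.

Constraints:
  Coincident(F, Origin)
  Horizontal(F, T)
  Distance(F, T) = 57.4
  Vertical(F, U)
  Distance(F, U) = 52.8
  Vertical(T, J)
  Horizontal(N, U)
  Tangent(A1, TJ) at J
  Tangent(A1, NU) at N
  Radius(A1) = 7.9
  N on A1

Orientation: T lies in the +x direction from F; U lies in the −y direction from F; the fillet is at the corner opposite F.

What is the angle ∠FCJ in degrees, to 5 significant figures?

137.79°

F is at the origin; FT is horizontal with |FT| = 57.4 and T on the +x side, so T = (57.400, 0.0000). F and U share the same x with |FU| = 52.8 and U on the −y side, so U = (0.0000, -52.800). The virtual corner opposite F is at (57.400, -52.800). A1 meets TJ tangentially, so CJ is at right angles to TJ and A1 meets NU tangentially, so CN is at right angles to NU, with radius 7.9, so the center C sits 7.9 in from both sides at C = (49.500, -44.900). That places the tangent points at J = (57.400, -44.900) on TJ and N = (49.500, -52.800) on NU. Then cos ∠FCJ = CF·CJ / (|CF||CJ|), giving 137.79°.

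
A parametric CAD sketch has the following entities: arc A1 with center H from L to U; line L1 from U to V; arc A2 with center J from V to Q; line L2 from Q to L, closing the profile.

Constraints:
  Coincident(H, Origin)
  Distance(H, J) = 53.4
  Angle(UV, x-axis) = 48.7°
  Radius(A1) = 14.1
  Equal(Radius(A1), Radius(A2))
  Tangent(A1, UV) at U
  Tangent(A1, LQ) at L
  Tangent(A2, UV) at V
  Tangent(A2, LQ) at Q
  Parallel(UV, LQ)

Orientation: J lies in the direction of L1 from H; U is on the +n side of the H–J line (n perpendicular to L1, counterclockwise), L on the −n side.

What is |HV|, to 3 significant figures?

55.2

The slot axis is L1's direction at 48.7°, so u = (cos 48.7°, sin 48.7°) = (0.660, 0.751) and n = (−sin 48.7°, cos 48.7°) = (-0.751, 0.660). H is at the origin and J lies 53.4 along u from H, so J = 53.4·u = (35.2, 40.1). Tangency of A1 to both parallel lines with radius 14.1 puts U and L at H ± 14.1·n: U = (-10.6, 9.31), L = (10.6, -9.31). Equal radii place V and Q the same way about J: V = J + 14.1·n = (24.7, 49.4), Q = J − 14.1·n = (45.8, 30.8). Then |HV| = |V − H| = 55.2.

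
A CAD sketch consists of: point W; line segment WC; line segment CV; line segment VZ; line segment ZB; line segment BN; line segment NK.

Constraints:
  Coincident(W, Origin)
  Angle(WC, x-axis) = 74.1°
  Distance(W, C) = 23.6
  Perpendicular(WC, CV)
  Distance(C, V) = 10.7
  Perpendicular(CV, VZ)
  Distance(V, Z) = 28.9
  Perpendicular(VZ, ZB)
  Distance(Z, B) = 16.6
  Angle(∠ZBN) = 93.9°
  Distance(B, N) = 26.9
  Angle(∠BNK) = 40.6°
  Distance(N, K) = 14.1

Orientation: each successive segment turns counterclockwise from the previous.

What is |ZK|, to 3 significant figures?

18.8

∠ZBN = 93.9° gives BN at 70.2° from the x-axis; with |BN| = 26.9, N = (13.3, 18.6). ∠BNK = 40.6° gives NK at -150° from the x-axis; with |NK| = 14.1, K = (1.07, 11.6). Then |ZK| = |K − Z| = 18.8.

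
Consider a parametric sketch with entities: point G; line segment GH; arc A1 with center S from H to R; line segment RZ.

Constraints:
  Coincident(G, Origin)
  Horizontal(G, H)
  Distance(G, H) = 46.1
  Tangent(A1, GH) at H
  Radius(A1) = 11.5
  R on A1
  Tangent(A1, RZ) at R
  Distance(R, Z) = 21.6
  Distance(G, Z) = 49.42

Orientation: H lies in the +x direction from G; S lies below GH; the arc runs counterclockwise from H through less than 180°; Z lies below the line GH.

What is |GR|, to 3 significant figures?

36.7

G is at the origin; GH is horizontal with |GH| = 46.1 and H on the +x side, so H = (46.1, 0.00). A1 meets GH tangentially, so SH is at right angles to GH, so S = H + (0, -11.5) = (46.1, -11.5). Since SR ⟂ RZ (tangency), |SZ| = √(11.5² + 21.6²) = 24.5 regardless of where R sits on A1. So Z lies on both circle(G, 49.42) and circle(S, 24.5); the below-GH intersection is Z = (36.0, -33.8). R is the foot of the tangent from Z: R = (34.6, -12.3).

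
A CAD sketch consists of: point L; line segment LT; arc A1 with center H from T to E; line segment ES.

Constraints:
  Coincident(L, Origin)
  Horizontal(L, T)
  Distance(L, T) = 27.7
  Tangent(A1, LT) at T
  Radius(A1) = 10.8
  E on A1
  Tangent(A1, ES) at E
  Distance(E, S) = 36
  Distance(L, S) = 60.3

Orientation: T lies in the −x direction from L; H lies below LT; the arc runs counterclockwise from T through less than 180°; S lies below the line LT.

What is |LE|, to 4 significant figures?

40.04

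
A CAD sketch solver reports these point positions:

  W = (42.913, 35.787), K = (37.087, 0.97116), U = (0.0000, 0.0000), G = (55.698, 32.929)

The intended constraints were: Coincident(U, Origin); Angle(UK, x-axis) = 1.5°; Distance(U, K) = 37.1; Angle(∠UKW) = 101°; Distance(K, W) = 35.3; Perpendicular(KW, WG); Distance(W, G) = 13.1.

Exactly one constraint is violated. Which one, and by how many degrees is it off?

Perpendicular(KW, WG) — off by 3.10°.

U = (0.00, 0.00) ✓; UK at 1.500° ✓; |UK| = 37.10 ✓; ∠UKW = 101.0° ✓; |KW| = 35.30 ✓; ∠(KW, WG) = 93.10° ✗; |WG| = 13.10 ✓.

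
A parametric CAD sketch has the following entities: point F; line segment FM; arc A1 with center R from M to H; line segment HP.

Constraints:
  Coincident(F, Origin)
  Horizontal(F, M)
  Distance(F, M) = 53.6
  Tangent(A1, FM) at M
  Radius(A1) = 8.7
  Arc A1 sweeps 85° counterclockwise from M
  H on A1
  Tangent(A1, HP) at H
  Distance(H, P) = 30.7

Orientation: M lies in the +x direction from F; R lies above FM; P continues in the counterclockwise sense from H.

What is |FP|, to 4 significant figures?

75.51

F is at the origin; FM is horizontal with |FM| = 53.6 and M on the +x side, so M = (53.60, 0.000). Since A1 is tangent to FM there, RM ⟂ FM, so R = M + (0, 8.7) = (53.60, 8.700). On A1, M sits at bearing -90° from R; an 85° counterclockwise sweep puts H at bearing -5°, so H = R + 8.7·(cos -5°, sin -5°) = (62.27, 7.942). Since A1 is tangent to HP there, RH ⟂ HP, so HP runs along (−sin -5°, cos -5°); with |HP| = 30.7, P = (64.94, 38.52). Then |FP| = |P − F| = 75.51.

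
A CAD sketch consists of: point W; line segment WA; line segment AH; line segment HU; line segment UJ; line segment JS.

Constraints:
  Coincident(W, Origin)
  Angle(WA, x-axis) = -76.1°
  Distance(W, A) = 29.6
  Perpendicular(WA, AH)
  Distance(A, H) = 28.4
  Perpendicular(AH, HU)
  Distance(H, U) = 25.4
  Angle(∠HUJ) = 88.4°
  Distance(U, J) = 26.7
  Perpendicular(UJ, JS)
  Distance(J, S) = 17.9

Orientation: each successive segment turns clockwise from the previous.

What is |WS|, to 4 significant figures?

22.95

W is at the origin; WA runs at -76.1° with length 29.6, so A = (7.111, -28.73). WA is perpendicular to AH, so AH runs at -166.1°; with |AH| = 28.4, H = (-20.46, -35.56). AH ⟂ HU, so HU runs at 103.9°; with |HU| = 25.4, U = (-26.56, -10.90). ∠HUJ = 88.4° gives UJ at 12.30° from the x-axis; with |UJ| = 26.7, J = (-0.4723, -5.212). The perpendicularity gives JS at right angles to UJ, so JS runs at -77.70°; with |JS| = 17.9, S = (3.341, -22.70). Then |WS| = |S − W| = 22.95.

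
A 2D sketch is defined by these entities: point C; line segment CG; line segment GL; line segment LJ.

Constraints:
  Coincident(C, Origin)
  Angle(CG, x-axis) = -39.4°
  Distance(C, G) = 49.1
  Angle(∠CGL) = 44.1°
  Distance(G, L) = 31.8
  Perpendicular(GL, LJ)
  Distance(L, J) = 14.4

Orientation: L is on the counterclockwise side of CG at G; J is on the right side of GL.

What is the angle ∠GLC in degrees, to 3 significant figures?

95.8°

C is at the origin; CG runs at -39.4° with length 49.1, so G = 49.1·(cos -39.4°, sin -39.4°) = (37.9, -31.2). ∠CGL = 44.1°, so GL runs at -39.4° + (180° − 44.1°) = 96.5° from the x-axis; with |GL| = 31.8, L = G + 31.8·(cos 96.5°, sin 96.5°) = (34.3, 0.430). Then cos ∠GLC = LG·LC / (|LG||LC|), giving 95.8°.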